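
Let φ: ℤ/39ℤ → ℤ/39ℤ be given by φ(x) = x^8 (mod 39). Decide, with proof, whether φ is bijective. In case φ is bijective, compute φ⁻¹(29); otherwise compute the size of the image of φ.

8

φ(1) = 1^8 = 1.
φ(5): Repeated squaring mod 39: 5^1 ≡ 5, 5^2 ≡ 5² = 25, 5^4 ≡ 25² = 625 ≡ 1, 5^8 ≡ 1² = 1. So 5^8 ≡ 1 (mod 39).
So φ(1) = φ(5) = 1 while 1 ≠ 5, thus φ is not injective, hence not bijective.
Since φ is not bijective, we determine |image(φ)|. Computing x^8 mod 39 for each x (by repeated squaring, reducing mod 39 at every step), the values φ(0), φ(1), …, φ(38) are: 0, 1, 22, 9, 16, 1, 3, 16, 1, 3, 22, 22, 27, 13, 1, 9, 22, 16, 27, 16, 16, 27, 16, 22, 9, 1, 13, 27, 22, 22, 3, 1, 16, 3, 1, 16, 9, 22, 1.
The distinct values are {0, 1, 3, 9, 13, 16, 22, 27}; there are 8 of them.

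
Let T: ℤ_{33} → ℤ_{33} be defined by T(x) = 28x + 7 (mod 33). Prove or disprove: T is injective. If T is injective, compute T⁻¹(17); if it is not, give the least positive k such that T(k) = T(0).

31

Recall that T is injective when T(x_1) = T(x_2) forces x_1 = x_2.
If T(x_1) = T(x_2), then 28x_1 ≡ 28x_2 (mod 33). Because gcd(28, 33) = 1, we may cancel 28 to get x_1 ≡ x_2 (mod 33).
Thus T is injective.
We now compute 28⁻¹ mod 33 explicitly. Euclid's algorithm: 33 = 1·28 + 5, 28 = 5·5 + 3, 5 = 1·3 + 2, 3 = 1·2 + 1; back-substituting gives 1 = 13·28 − 11·33, so 28⁻¹ ≡ 13 (mod 33).
Since T is injective, we compute T⁻¹(17): solve 28x + 7 ≡ 17 (mod 33), i.e. 28x ≡ 10 (mod 33).
Multiplying by 28⁻¹ = 13 gives x ≡ 13·10 = 130 = 3·33 + 31 ≡ 31 (mod 33).
Check: T(31) = 28·31 + 7 = 875 = 26·33 + 17 ≡ 17 (mod 33).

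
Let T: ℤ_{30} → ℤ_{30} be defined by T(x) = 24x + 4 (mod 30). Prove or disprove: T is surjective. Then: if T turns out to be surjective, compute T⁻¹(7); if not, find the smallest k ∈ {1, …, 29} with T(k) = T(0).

5

Recall that surjectivity means every element of the codomain has a preimage under T.
Since gcd(24, 30) = 6, we have 24x ≡ 0 (mod 6) for all x, so T(x) ≡ 4 (mod 6).
But 0 ≢ 4 (mod 6), so 0 ∈ ℤ_{30} has no preimage. Therefore T is not surjective.
Since T is not surjective, we find the least positive k with T(k) = T(0): this means 24k ≡ 0 (mod 30), i.e. 30 ∣ 24k. Since gcd(24, 30) = 6, dividing through by 6 this holds exactly when 5 ∣ 4k, and as gcd(4, 5) = 1, exactly when 5 ∣ k.
The smallest positive such k is 5.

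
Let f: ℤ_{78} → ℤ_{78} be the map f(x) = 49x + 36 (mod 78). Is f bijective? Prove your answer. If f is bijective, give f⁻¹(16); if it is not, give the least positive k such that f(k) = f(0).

If f(u) = f(v), then 49u ≡ 49v (mod 78). Because gcd(49, 78) = 1, we may cancel 49 to get u ≡ v (mod 78).
We now compute 49⁻¹ mod 78 explicitly. Euclid's algorithm: 78 = 1·49 + 29, 49 = 1·29 + 20, 29 = 1·20 + 9, 20 = 2·9 + 2, 9 = 4·2 + 1; back-substituting gives 1 = 43·49 − 27·78, so 49⁻¹ ≡ 43 (mod 78).
For any y ∈ ℤ_{78}, x = 43(y − 36) mod 78 satisfies f(x) = 49·43(y − 36) + 36 ≡ y (since 49·43 ≡ 1 mod 78). So every y has a preimage.
Thus f is bijective.
Since f is bijective, we compute f⁻¹(16): solve 49x + 36 ≡ 16 (mod 78), i.e. 49x ≡ 58 (mod 78).
Multiplying by 49⁻¹ = 43 gives x ≡ 43·58 = 2494 = 31·78 + 76 ≡ 76 (mod 78).
Check: f(76) = 49·76 + 36 = 3760 = 48·78 + 16 ≡ 16 (mod 78).

76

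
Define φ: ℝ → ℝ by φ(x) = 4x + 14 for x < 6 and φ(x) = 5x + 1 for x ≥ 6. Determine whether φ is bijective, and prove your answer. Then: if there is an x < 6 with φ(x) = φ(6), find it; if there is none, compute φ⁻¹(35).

17/4

Both pieces are strictly increasing (slopes 4 and 5), so each is injective on its own interval.
The left piece maps (−∞, 6) onto (−∞, 38); the right piece maps [6, ∞) onto [31, ∞).
These images overlap. In particular φ(6) = 31 (right piece), and solving 4x + 14 = 31 on the left piece gives x = 17/4 < 6.
So φ(17/4) = φ(6) with 17/4 ≠ 6, and φ is not injective, hence not bijective. This x = 17/4 is the requested value below 6.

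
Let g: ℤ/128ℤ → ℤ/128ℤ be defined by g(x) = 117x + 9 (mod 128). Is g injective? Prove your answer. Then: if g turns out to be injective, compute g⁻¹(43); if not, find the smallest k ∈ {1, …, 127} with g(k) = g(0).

90

Suppose g(u) = g(v) in ℤ/128ℤ. Then 117u + 9 ≡ 117v + 9 (mod 128), therefore 117(u − v) ≡ 0 (mod 128).
Since gcd(117, 128) = 1, 117 is invertible modulo 128, thus u − v ≡ 0 (mod 128), i.e. u = v.
Thus g is injective.
We now compute 117⁻¹ mod 128 explicitly. Euclid's algorithm: 128 = 1·117 + 11, 117 = 10·11 + 7, 11 = 1·7 + 4, 7 = 1·4 + 3, 4 = 1·3 + 1; back-substituting gives 1 = 93·117 − 85·128, so 117⁻¹ ≡ 93 (mod 128).
Since g is injective, we compute g⁻¹(43): solve 117x + 9 ≡ 43 (mod 128), i.e. 117x ≡ 34 (mod 128).
Multiplying by 117⁻¹ = 93 gives x ≡ 93·34 = 3162 = 24·128 + 90 ≡ 90 (mod 128).
Check: g(90) = 117·90 + 9 = 10539 = 82·128 + 43 ≡ 43 (mod 128).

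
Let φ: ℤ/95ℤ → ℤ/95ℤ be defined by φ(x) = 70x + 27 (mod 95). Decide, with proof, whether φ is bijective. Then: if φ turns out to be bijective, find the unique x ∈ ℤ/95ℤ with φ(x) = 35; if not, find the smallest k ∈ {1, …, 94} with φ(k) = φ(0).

Recall that injectivity means: for all u, v in the domain, φ(u) = φ(v) implies u = v.
We have gcd(70, 95) = 5 > 1. Taking u = 0 and v = 19: φ(0) = 27 and φ(19) = 70·19 + 27 = 1357 ≡ 27 (mod 95).
So φ(0) = φ(19) while 0 ≠ 19, hence φ is not injective, hence not bijective.
Since φ is not bijective, we find the least positive k with φ(k) = φ(0): this means 70k ≡ 0 (mod 95), i.e. 95 ∣ 70k. Since gcd(70, 95) = 5, dividing through by 5 this holds exactly when 19 ∣ 14k, and as gcd(14, 19) = 1, exactly when 19 ∣ k.
The smallest positive such k is 19.

19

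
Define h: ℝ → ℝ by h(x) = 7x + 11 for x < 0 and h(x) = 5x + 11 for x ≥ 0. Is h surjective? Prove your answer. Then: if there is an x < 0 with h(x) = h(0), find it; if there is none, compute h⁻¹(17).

6/5

Both pieces are strictly increasing (slopes 7 and 5), so each is injective on its own interval.
The left piece maps (−∞, 0) onto (−∞, 11); the right piece maps [0, ∞) onto [11, ∞).
These images together cover ℝ, so h is surjective.
Because the two images are disjoint, no x < 0 has h(x) = h(0), so we compute h⁻¹(17): 17 lies in [11, ∞), so solve 5x + 11 = 17: x = (17 − 11)/5 = 6/5.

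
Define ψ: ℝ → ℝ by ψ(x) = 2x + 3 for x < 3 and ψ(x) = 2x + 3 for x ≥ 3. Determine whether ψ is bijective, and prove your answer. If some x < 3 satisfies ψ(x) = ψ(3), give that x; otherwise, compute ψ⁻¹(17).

Both pieces are strictly increasing (slopes 2 and 2), so each is injective on its own interval.
The left piece maps (−∞, 3) onto (−∞, 9); the right piece maps [3, ∞) onto [9, ∞).
Since 9 = 9, the images partition ℝ: ψ is injective and surjective, hence bijective.
Because the two images are disjoint, no x < 3 has ψ(x) = ψ(3), so we compute ψ⁻¹(17): 17 lies in [9, ∞), so solve 2x + 3 = 17: x = (17 − 3)/2 = 7.

7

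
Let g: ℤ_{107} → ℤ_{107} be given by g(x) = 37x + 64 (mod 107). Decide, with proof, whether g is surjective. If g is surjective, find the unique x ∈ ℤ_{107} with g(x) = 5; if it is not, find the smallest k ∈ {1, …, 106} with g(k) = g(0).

Since gcd(37, 107) = 1, 37 is invertible modulo 107. Euclid's algorithm: 107 = 2·37 + 33, 37 = 1·33 + 4, 33 = 8·4 + 1; back-substituting gives 1 = 81·37 − 28·107, so 37⁻¹ ≡ 81 (mod 107).
For any y ∈ ℤ_{107}, x = 81(y − 64) mod 107 satisfies g(x) = 37·81(y − 64) + 64 ≡ y (since 37·81 ≡ 1 mod 107). So every y has a preimage.
Therefore g is surjective.
Since g is surjective, we compute g⁻¹(5): solve 37x + 64 ≡ 5 (mod 107), i.e. 37x ≡ 48 (mod 107).
Multiplying by 37⁻¹ = 81 gives x ≡ 81·48 = 3888 = 36·107 + 36 ≡ 36 (mod 107).
Check: g(36) = 37·36 + 64 = 1396 = 13·107 + 5 ≡ 5 (mod 107).

36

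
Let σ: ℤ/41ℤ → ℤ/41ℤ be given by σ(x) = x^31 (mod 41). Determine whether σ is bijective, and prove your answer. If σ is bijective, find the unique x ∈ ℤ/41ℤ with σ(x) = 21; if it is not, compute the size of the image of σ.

20

Since 41 is prime, the nonzero elements of ℤ/41ℤ form a cyclic group of order 40.
As gcd(31, 40) = 1, raising to the 31st power is a bijection on this group: if s^31 ≡ t^31 then (st^{−1})^31 = 1, and the only element of order dividing gcd(31, 40) = 1 is 1, so s = t.
With σ(0) = 0 this makes σ injective on all of ℤ/41ℤ, hence bijective (finite equal-size domain and codomain). In particular σ is bijective.
Since σ is bijective, we find the preimage of 21. The inverse of x ↦ x^31 on (ℤ/41ℤ)^× is x ↦ x^31, because 31·31 = 961 = 24·40 + 1 ≡ 1 (mod 40) and x^{40} = 1 for x ≠ 0 (Fermat). So σ⁻¹(21) = 21^31 mod 41.
Repeated squaring mod 41: 21^1 ≡ 21, 21^2 ≡ 21² = 441 ≡ 31, 21^4 ≡ 31² = 961 ≡ 18, 21^8 ≡ 18² = 324 ≡ 37, 21^16 ≡ 37² = 1369 ≡ 16. Since 31 = 16 + 8 + 4 + 2 + 1, 21^31 ≡ 16·37·18·31·21: 16·37 = 592 ≡ 18, then 18·18 = 324 ≡ 37, then 37·31 = 1147 ≡ 40, then 40·21 = 840 ≡ 20. So 21^31 ≡ 20 (mod 41).
Hence σ⁻¹(21) = 20.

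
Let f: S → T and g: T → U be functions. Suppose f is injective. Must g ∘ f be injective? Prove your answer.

No. Take S = T = U = {1, 2, 3}, f = identity (injective), and g(x) = 1 for every x.
Then (g ∘ f)(1) = 1 = (g ∘ f)(3) with 1 ≠ 3, so g ∘ f is not injective.

not injective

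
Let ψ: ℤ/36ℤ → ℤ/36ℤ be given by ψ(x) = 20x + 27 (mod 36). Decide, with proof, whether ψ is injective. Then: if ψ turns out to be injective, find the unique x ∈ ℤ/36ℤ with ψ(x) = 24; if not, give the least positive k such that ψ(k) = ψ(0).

9

By definition, ψ is injective when ψ(a) = ψ(b) forces a = b.
We have gcd(20, 36) = 4 > 1. Taking a = 0 and b = 9: ψ(0) = 27 and ψ(9) = 20·9 + 27 = 207 ≡ 27 (mod 36).
So ψ(0) = ψ(9) while 0 ≠ 9, thus ψ is not injective.
Since ψ is not injective, we find the least positive k with ψ(k) = ψ(0): this means 20k ≡ 0 (mod 36), i.e. 36 ∣ 20k. Since gcd(20, 36) = 4, dividing through by 4 this holds exactly when 9 ∣ 5k, and as gcd(5, 9) = 1, exactly when 9 ∣ k.
The smallest positive such k is 9.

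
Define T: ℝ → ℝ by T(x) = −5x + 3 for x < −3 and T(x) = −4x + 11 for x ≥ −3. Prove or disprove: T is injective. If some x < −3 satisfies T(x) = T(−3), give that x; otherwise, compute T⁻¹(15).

-4

Both pieces are strictly decreasing (slopes −5 and −4), so each is injective on its own interval.
The left piece maps (−∞, −3) onto (18, ∞); the right piece maps [−3, ∞) onto (−∞, 23].
These images overlap. In particular T(−3) = 23 (right piece), and solving −5x + 3 = 23 on the left piece gives x = −4 < −3.
So T(−4) = T(−3) with −4 ≠ −3, and T is not injective. This x = −4 is the requested value below −3.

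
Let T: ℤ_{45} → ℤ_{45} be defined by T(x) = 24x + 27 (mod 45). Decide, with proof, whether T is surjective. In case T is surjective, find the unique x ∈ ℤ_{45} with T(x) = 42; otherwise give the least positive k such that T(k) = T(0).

15

By definition, surjectivity means every element of the codomain has a preimage under T.
Since gcd(24, 45) = 3, we have 24x ≡ 0 (mod 3) for all x, so T(x) ≡ 0 (mod 3).
But 1 ≢ 0 (mod 3), so 1 ∈ ℤ_{45} has no preimage. Thus T is not surjective.
Since T is not surjective, we find the least positive k with T(k) = T(0): this means 24k ≡ 0 (mod 45), i.e. 45 ∣ 24k. Since gcd(24, 45) = 3, dividing through by 3 this holds exactly when 15 ∣ 8k, and as gcd(8, 15) = 1, exactly when 15 ∣ k.
The smallest positive such k is 15.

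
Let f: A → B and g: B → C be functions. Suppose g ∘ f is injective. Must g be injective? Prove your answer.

not injective

No. Take A = {1}, B = {1, 2, 3}, C = {1, 2, 3}, f(a) = a for each a ∈ A, and g(b) = 2 if b ∈ {2, 3} else g(b) = b.
Then g ∘ f = f is injective (A ⊂ B and f is the inclusion), but g(2) = g(3) = 2 with 2 ≠ 3, so g is not injective.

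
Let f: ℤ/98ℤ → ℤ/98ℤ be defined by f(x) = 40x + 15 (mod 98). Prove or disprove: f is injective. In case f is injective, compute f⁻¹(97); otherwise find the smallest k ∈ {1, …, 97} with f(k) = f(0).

49

We have gcd(40, 98) = 2 > 1. Taking u = 0 and v = 49: f(0) = 15 and f(49) = 40·49 + 15 = 1975 ≡ 15 (mod 98).
So f(0) = f(49) while 0 ≠ 49, so f is not injective.
Since f is not injective, we find the least positive k with f(k) = f(0): this means 40k ≡ 0 (mod 98), i.e. 98 ∣ 40k. Since gcd(40, 98) = 2, dividing through by 2 this holds exactly when 49 ∣ 20k, and as gcd(20, 49) = 1, exactly when 49 ∣ k.
The smallest positive such k is 49.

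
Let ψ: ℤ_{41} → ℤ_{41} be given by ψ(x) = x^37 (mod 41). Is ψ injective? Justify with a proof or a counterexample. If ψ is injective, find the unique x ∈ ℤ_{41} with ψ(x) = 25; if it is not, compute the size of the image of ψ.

Since 41 is prime, the nonzero elements of ℤ_{41} form a cyclic group of order 40.
As gcd(37, 40) = 1, raising to the 37th power is a bijection on this group: if u^37 ≡ v^37 then (uv^{−1})^37 = 1, and the only element of order dividing gcd(37, 40) = 1 is 1, so u = v.
With ψ(0) = 0 this makes ψ injective on all of ℤ_{41}, hence bijective (finite equal-size domain and codomain). In particular ψ is injective.
Since ψ is injective, we find the preimage of 25. The inverse of x ↦ x^37 on (ℤ_{41})^× is x ↦ x^13, because 37·13 = 481 = 12·40 + 1 ≡ 1 (mod 40) and x^{40} = 1 for x ≠ 0 (Fermat). So ψ⁻¹(25) = 25^13 mod 41.
Repeated squaring mod 41: 25^1 ≡ 25, 25^2 ≡ 25² = 625 ≡ 10, 25^4 ≡ 10² = 100 ≡ 18, 25^8 ≡ 18² = 324 ≡ 37. Since 13 = 8 + 4 + 1, 25^13 ≡ 37·18·25: 37·18 = 666 ≡ 10, then 10·25 = 250 ≡ 4. So 25^13 ≡ 4 (mod 41).
Hence ψ⁻¹(25) = 4.

4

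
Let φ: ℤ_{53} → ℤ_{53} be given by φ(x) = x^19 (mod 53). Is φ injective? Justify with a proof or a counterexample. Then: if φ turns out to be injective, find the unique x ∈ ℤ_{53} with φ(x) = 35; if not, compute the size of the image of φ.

Since 53 is prime, the nonzero elements of ℤ_{53} form a cyclic group of order 52.
As gcd(19, 52) = 1, raising to the 19th power is a bijection on this group: if x_1^19 ≡ x_2^19 then (x_1x_2^{−1})^19 = 1, and the only element of order dividing gcd(19, 52) = 1 is 1, so x_1 = x_2.
With φ(0) = 0 this makes φ injective on all of ℤ_{53}, hence bijective (finite equal-size domain and codomain). In particular φ is injective.
Since φ is injective, we find the preimage of 35. The inverse of x ↦ x^19 on (ℤ_{53})^× is x ↦ x^11, because 19·11 = 209 = 4·52 + 1 ≡ 1 (mod 52) and x^{52} = 1 for x ≠ 0 (Fermat). So φ⁻¹(35) = 35^11 mod 53.
Repeated squaring mod 53: 35^1 ≡ 35, 35^2 ≡ 35² = 1225 ≡ 6, 35^4 ≡ 6² = 36, 35^8 ≡ 36² = 1296 ≡ 24. Since 11 = 8 + 2 + 1, 35^11 ≡ 24·6·35: 24·6 = 144 ≡ 38, then 38·35 = 1330 ≡ 5. So 35^11 ≡ 5 (mod 53).
Hence φ⁻¹(35) = 5.

5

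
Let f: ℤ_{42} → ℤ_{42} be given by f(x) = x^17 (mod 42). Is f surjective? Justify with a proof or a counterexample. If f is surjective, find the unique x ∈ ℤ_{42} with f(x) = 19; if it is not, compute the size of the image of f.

Computing x^17 mod 42 for each x (by repeated squaring, reducing mod 42 at every step), the values f(0), f(1), …, f(41) are: 0, 1, 32, 33, 16, 17, 6, 7, 8, 39, 40, 23, 24, 13, 14, 15, 4, 5, 30, 31, 20, 21, 22, 11, 12, 37, 38, 27, 28, 29, 18, 19, 2, 3, 34, 35, 36, 25, 26, 9, 10, 41.
Every element of ℤ_{42} appears exactly once in this list, so f is a bijection, and in particular surjective.
Since f is surjective, we read off the preimage of 19 from the same table: f(31) = 19, so f⁻¹(19) = 31.

31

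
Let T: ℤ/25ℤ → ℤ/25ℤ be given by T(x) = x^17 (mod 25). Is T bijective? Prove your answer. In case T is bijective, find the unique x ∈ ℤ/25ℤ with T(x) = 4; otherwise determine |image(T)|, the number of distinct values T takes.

21

T(0) = 0^17 = 0.
T(5): Repeated squaring mod 25: 5^1 ≡ 5, 5^2 ≡ 5² = 25 ≡ 0, 5^4 ≡ 0² = 0, 5^8 ≡ 0² = 0, 5^16 ≡ 0² = 0. Since 17 = 16 + 1, 5^17 ≡ 0·5: 0·5 = 0. So 5^17 ≡ 0 (mod 25).
So T(0) = T(5) = 0 while 0 ≠ 5, so T is not injective, hence not bijective.
Since T is not bijective, we determine |image(T)|. Computing x^17 mod 25 for each x (by repeated squaring, reducing mod 25 at every step), the values T(0), T(1), …, T(24) are: 0, 1, 22, 13, 9, 0, 11, 7, 23, 19, 0, 21, 17, 8, 4, 0, 6, 2, 18, 14, 0, 16, 12, 3, 24.
The distinct values are {0, 1, 2, 3, 4, 6, 7, 8, 9, 11, 12, 13, 14, 16, 17, 18, 19, 21, 22, 23, 24}; there are 21 of them.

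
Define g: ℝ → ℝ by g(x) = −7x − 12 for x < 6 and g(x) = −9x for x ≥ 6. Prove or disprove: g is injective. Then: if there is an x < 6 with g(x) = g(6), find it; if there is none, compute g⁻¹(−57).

Both pieces are strictly decreasing (slopes −7 and −9), so each is injective on its own interval.
The left piece maps (−∞, 6) onto (−54, ∞); the right piece maps [6, ∞) onto (−∞, −54].
These images are disjoint, so no value is attained by both pieces. Hence g is injective.
Because the two images are disjoint, no x < 6 has g(x) = g(6), so we compute g⁻¹(−57): −57 lies in (−∞, −54], so solve −9x = −57: x = (−57 − 0)/(−9) = 19/3.

19/3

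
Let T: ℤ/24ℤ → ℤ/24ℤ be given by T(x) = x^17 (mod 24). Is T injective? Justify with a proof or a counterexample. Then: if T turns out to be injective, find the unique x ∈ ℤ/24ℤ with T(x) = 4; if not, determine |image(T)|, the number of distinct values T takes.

15

T(0) = 0^17 = 0.
T(6): Repeated squaring mod 24: 6^1 ≡ 6, 6^2 ≡ 6² = 36 ≡ 12, 6^4 ≡ 12² = 144 ≡ 0, 6^8 ≡ 0² = 0, 6^16 ≡ 0² = 0. Since 17 = 16 + 1, 6^17 ≡ 0·6: 0·6 = 0. So 6^17 ≡ 0 (mod 24).
So T(0) = T(6) = 0 while 0 ≠ 6, thus T is not injective.
Since T is not injective, we determine |image(T)|. Computing x^17 mod 24 for each x (by repeated squaring, reducing mod 24 at every step), the values T(0), T(1), …, T(23) are: 0, 1, 8, 3, 16, 5, 0, 7, 8, 9, 16, 11, 0, 13, 8, 15, 16, 17, 0, 19, 8, 21, 16, 23.
The distinct values are {0, 1, 3, 5, 7, 8, 9, 11, 13, 15, 16, 17, 19, 21, 23}; there are 15 of them.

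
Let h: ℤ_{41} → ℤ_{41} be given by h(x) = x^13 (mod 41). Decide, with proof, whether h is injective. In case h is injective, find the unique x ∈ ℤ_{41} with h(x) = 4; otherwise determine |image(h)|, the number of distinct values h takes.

25

Since 41 is prime, the nonzero elements of ℤ_{41} form a cyclic group of order 40.
As gcd(13, 40) = 1, raising to the 13th power is a bijection on this group: if s^13 ≡ t^13 then (st^{−1})^13 = 1, and the only element of order dividing gcd(13, 40) = 1 is 1, so s = t.
With h(0) = 0 this makes h injective on all of ℤ_{41}, hence bijective (finite equal-size domain and codomain). In particular h is injective.
Since h is injective, we find the preimage of 4. The inverse of x ↦ x^13 on (ℤ_{41})^× is x ↦ x^37, because 13·37 = 481 = 12·40 + 1 ≡ 1 (mod 40) and x^{40} = 1 for x ≠ 0 (Fermat). So h⁻¹(4) = 4^37 mod 41.
Repeated squaring mod 41: 4^1 ≡ 4, 4^2 ≡ 4² = 16, 4^4 ≡ 16² = 256 ≡ 10, 4^8 ≡ 10² = 100 ≡ 18, 4^16 ≡ 18² = 324 ≡ 37, 4^32 ≡ 37² = 1369 ≡ 16. Since 37 = 32 + 4 + 1, 4^37 ≡ 16·10·4: 16·10 = 160 ≡ 37, then 37·4 = 148 ≡ 25. So 4^37 ≡ 25 (mod 41).
Hence h⁻¹(4) = 25.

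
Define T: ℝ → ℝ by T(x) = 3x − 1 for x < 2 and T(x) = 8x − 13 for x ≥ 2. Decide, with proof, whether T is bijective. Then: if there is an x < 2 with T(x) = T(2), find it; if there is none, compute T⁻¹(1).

4/3

Both pieces are strictly increasing (slopes 3 and 8), so each is injective on its own interval.
The left piece maps (−∞, 2) onto (−∞, 5); the right piece maps [2, ∞) onto [3, ∞).
These images overlap. In particular T(2) = 3 (right piece), and solving 3x − 1 = 3 on the left piece gives x = 4/3 < 2.
So T(4/3) = T(2) with 4/3 ≠ 2, and T is not injective, hence not bijective. This x = 4/3 is the requested value below 2.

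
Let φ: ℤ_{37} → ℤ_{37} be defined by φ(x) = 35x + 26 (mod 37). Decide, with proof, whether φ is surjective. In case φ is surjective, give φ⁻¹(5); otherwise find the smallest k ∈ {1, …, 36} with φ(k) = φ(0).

Recall: φ is surjective if every y in the codomain equals φ(x) for some x in the domain.
Since gcd(35, 37) = 1, 35 is invertible modulo 37. Euclid's algorithm: 37 = 1·35 + 2, 35 = 17·2 + 1; back-substituting gives 1 = 18·35 − 17·37, so 35⁻¹ ≡ 18 (mod 37).
Then y ↦ 18(y − 26) is a two-sided inverse to φ, so every y ∈ ℤ_{37} has a preimage.
Therefore φ is surjective.
Since φ is surjective, we compute φ⁻¹(5): solve 35x + 26 ≡ 5 (mod 37), i.e. 35x ≡ 16 (mod 37).
Multiplying by 35⁻¹ = 18 gives x ≡ 18·16 = 288 = 7·37 + 29 ≡ 29 (mod 37).
Check: φ(29) = 35·29 + 26 = 1041 = 28·37 + 5 ≡ 5 (mod 37).

29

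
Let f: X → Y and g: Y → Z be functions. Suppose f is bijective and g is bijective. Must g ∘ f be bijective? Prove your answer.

bijective

Injectivity: if g(f(u)) = g(f(v)) then f(u) = f(v) (g injective) so u = v (f injective).
Surjectivity: for c ∈ Z pick b with g(b) = c, then a with f(a) = b; then (g ∘ f)(a) = c.
Hence g ∘ f is bijective.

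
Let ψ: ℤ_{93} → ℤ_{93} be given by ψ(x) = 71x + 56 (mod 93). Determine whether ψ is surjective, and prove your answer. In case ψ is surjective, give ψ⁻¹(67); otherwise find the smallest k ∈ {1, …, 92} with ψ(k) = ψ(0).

46

Since gcd(71, 93) = 1, 71 is invertible modulo 93. Euclid's algorithm: 93 = 1·71 + 22, 71 = 3·22 + 5, 22 = 4·5 + 2, 5 = 2·2 + 1; back-substituting gives 1 = 38·71 − 29·93, so 71⁻¹ ≡ 38 (mod 93).
Then y ↦ 38(y − 56) is a two-sided inverse to ψ, so every y ∈ ℤ_{93} has a preimage.
Therefore ψ is surjective.
Since ψ is surjective, we compute ψ⁻¹(67): solve 71x + 56 ≡ 67 (mod 93), i.e. 71x ≡ 11 (mod 93).
Multiplying by 71⁻¹ = 38 gives x ≡ 38·11 = 418 = 4·93 + 46 ≡ 46 (mod 93).
Check: ψ(46) = 71·46 + 56 = 3322 = 35·93 + 67 ≡ 67 (mod 93).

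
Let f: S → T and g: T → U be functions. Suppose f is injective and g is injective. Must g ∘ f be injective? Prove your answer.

Suppose (g ∘ f)(u) = (g ∘ f)(v), i.e. g(f(u)) = g(f(v)).
Since g is injective, f(u) = f(v). Since f is injective, u = v. Thus g ∘ f is injective.

injective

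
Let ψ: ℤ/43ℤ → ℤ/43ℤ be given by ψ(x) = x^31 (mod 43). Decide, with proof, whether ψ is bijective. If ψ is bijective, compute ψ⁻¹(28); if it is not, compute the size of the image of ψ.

30

Since 43 is prime, the nonzero elements of ℤ/43ℤ form a cyclic group of order 42.
As gcd(31, 42) = 1, raising to the 31st power is a bijection on this group: if a^31 ≡ b^31 then (ab^{−1})^31 = 1, and the only element of order dividing gcd(31, 42) = 1 is 1, so a = b.
With ψ(0) = 0 this makes ψ injective on all of ℤ/43ℤ, hence bijective (finite equal-size domain and codomain). In particular ψ is bijective.
Since ψ is bijective, we find the preimage of 28. The inverse of x ↦ x^31 on (ℤ/43ℤ)^× is x ↦ x^19, because 31·19 = 589 = 14·42 + 1 ≡ 1 (mod 42) and x^{42} = 1 for x ≠ 0 (Fermat). So ψ⁻¹(28) = 28^19 mod 43.
Repeated squaring mod 43: 28^1 ≡ 28, 28^2 ≡ 28² = 784 ≡ 10, 28^4 ≡ 10² = 100 ≡ 14, 28^8 ≡ 14² = 196 ≡ 24, 28^16 ≡ 24² = 576 ≡ 17. Since 19 = 16 + 2 + 1, 28^19 ≡ 17·10·28: 17·10 = 170 ≡ 41, then 41·28 = 1148 ≡ 30. So 28^19 ≡ 30 (mod 43).
Hence ψ⁻¹(28) = 30.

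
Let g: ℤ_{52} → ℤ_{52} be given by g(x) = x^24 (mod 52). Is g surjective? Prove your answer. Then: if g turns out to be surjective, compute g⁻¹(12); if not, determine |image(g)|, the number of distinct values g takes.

g(1) = 1^24 = 1.
g(3): Repeated squaring mod 52: 3^1 ≡ 3, 3^2 ≡ 3² = 9, 3^4 ≡ 9² = 81 ≡ 29, 3^8 ≡ 29² = 841 ≡ 9, 3^16 ≡ 9² = 81 ≡ 29. Since 24 = 16 + 8, 3^24 ≡ 29·9: 29·9 = 261 ≡ 1. So 3^24 ≡ 1 (mod 52).
So g(1) = g(3) = 1 while 1 ≠ 3, so g is not injective.
A non-injective map from the 52-element set ℤ_{52} to itself takes at most 51 distinct values, so it cannot be surjective. So g is not surjective.
Since g is not surjective, we determine |image(g)|. Computing x^24 mod 52 for each x (by repeated squaring, reducing mod 52 at every step), the values g(0), g(1), …, g(51) are: 0, 1, 40, 1, 40, 1, 40, 1, 40, 1, 40, 1, 40, 13, 40, 1, 40, 1, 40, 1, 40, 1, 40, 1, 40, 1, 0, 1, 40, 1, 40, 1, 40, 1, 40, 1, 40, 1, 40, 13, 40, 1, 40, 1, 40, 1, 40, 1, 40, 1, 40, 1.
The distinct values are {0, 1, 13, 40}; there are 4 of them.

4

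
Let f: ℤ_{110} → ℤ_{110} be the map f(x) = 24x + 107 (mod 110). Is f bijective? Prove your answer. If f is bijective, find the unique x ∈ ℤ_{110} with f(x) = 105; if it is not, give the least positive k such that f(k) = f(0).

Recall: f is injective if f(a) = f(b) implies a = b.
We have gcd(24, 110) = 2 > 1. Taking a = 0 and b = 55: f(0) = 107 and f(55) = 24·55 + 107 = 1427 ≡ 107 (mod 110).
So f(0) = f(55) while 0 ≠ 55, so f is not injective, hence not bijective.
Since f is not bijective, we find the least positive k with f(k) = f(0): this means 24k ≡ 0 (mod 110), i.e. 110 ∣ 24k. Since gcd(24, 110) = 2, dividing through by 2 this holds exactly when 55 ∣ 12k, and as gcd(12, 55) = 1, exactly when 55 ∣ k.
The smallest positive such k is 55.

55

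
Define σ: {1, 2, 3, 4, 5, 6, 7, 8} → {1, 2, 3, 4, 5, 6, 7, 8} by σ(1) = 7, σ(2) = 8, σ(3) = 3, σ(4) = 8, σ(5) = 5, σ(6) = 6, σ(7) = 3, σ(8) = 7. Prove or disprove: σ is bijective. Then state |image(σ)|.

5

σ(2) = 8 = σ(4) with 2 ≠ 4, so σ is not injective, hence not bijective.
The image of σ is {3, 5, 6, 7, 8}, which has 5 elements.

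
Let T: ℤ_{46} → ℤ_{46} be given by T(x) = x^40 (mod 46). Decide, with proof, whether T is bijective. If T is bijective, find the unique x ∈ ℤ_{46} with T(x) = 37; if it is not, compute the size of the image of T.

T(22): Repeated squaring mod 46: 22^1 ≡ 22, 22^2 ≡ 22² = 484 ≡ 24, 22^4 ≡ 24² = 576 ≡ 24, 22^8 ≡ 24² = 576 ≡ 24, 22^16 ≡ 24² = 576 ≡ 24, 22^32 ≡ 24² = 576 ≡ 24. Since 40 = 32 + 8, 22^40 ≡ 24·24: 24·24 = 576 ≡ 24. So 22^40 ≡ 24 (mod 46).
T(24): Repeated squaring mod 46: 24^1 ≡ 24, 24^2 ≡ 24² = 576 ≡ 24, 24^4 ≡ 24² = 576 ≡ 24, 24^8 ≡ 24² = 576 ≡ 24, 24^16 ≡ 24² = 576 ≡ 24, 24^32 ≡ 24² = 576 ≡ 24. Since 40 = 32 + 8, 24^40 ≡ 24·24: 24·24 = 576 ≡ 24. So 24^40 ≡ 24 (mod 46).
So T(22) = T(24) = 24 while 22 ≠ 24, hence T is not injective, hence not bijective.
Since T is not bijective, we determine |image(T)|. Computing x^40 mod 46 for each x (by repeated squaring, reducing mod 46 at every step), the values T(0), T(1), …, T(45) are: 0, 1, 36, 25, 8, 29, 26, 41, 12, 27, 32, 39, 16, 9, 4, 35, 18, 3, 6, 31, 2, 13, 24, 23, 24, 13, 2, 31, 6, 3, 18, 35, 4, 9, 16, 39, 32, 27, 12, 41, 26, 29, 8, 25, 36, 1.
The distinct values are {0, 1, 2, 3, 4, 6, 8, 9, 12, 13, 16, 18, 23, 24, 25, 26, 27, 29, 31, 32, 35, 36, 39, 41}; there are 24 of them.

24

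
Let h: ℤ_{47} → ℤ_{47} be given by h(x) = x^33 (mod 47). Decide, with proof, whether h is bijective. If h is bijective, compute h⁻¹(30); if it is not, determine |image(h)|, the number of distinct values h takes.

Since 47 is prime, the nonzero elements of ℤ_{47} form a cyclic group of order 46.
As gcd(33, 46) = 1, raising to the 33rd power is a bijection on this group: if s^33 ≡ t^33 then (st^{−1})^33 = 1, and the only element of order dividing gcd(33, 46) = 1 is 1, so s = t.
With h(0) = 0 this makes h injective on all of ℤ_{47}, hence bijective (finite equal-size domain and codomain). In particular h is bijective.
Since h is bijective, we find the preimage of 30. The inverse of x ↦ x^33 on (ℤ_{47})^× is x ↦ x^7, because 33·7 = 231 = 5·46 + 1 ≡ 1 (mod 46) and x^{46} = 1 for x ≠ 0 (Fermat). So h⁻¹(30) = 30^7 mod 47.
Repeated squaring mod 47: 30^1 ≡ 30, 30^2 ≡ 30² = 900 ≡ 7, 30^4 ≡ 7² = 49 ≡ 2. Since 7 = 4 + 2 + 1, 30^7 ≡ 2·7·30: 2·7 = 14, then 14·30 = 420 ≡ 44. So 30^7 ≡ 44 (mod 47).
Hence h⁻¹(30) = 44.

44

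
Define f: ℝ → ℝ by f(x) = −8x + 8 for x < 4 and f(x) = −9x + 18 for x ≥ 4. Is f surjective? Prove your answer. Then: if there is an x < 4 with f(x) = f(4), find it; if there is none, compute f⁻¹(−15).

13/4

Both pieces are strictly decreasing (slopes −8 and −9), so each is injective on its own interval.
The left piece maps (−∞, 4) onto (−24, ∞); the right piece maps [4, ∞) onto (−∞, −18].
The union (−24, ∞) ∪ (−∞, −18] covers ℝ, so f is surjective.
For the follow-up: the images overlap, so an x < 4 with f(x) = f(4) exists. f(4) = −18; solving −8x + 8 = −18 for x < 4 gives x = (−18 − 8)/(−8) = 13/4.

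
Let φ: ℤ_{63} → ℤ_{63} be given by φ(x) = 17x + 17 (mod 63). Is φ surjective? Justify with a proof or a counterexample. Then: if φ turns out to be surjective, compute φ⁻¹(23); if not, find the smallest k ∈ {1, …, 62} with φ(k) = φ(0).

Recall: φ is surjective if every y in the codomain equals φ(x) for some x in the domain.
Since gcd(17, 63) = 1, 17 is invertible modulo 63. Euclid's algorithm: 63 = 3·17 + 12, 17 = 1·12 + 5, 12 = 2·5 + 2, 5 = 2·2 + 1; back-substituting gives 1 = 26·17 − 7·63, so 17⁻¹ ≡ 26 (mod 63).
For any y ∈ ℤ_{63}, x = 26(y − 17) mod 63 satisfies φ(x) = 17·26(y − 17) + 17 ≡ y (since 17·26 ≡ 1 mod 63). So every y has a preimage.
Thus φ is surjective.
Since φ is surjective, we find φ⁻¹(23): we need 17x ≡ 23 − 17 ≡ 6 (mod 63). Using 17⁻¹ = 26: x ≡ 26·6 = 156 = 2·63 + 30, so x = 30.
Check: φ(30) = 17·30 + 17 = 527 = 8·63 + 23 ≡ 23 (mod 63).

30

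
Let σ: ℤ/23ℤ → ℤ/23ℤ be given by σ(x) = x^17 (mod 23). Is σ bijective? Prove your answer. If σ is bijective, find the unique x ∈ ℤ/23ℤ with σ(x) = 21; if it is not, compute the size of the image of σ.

Since 23 is prime, the nonzero elements of ℤ/23ℤ form a cyclic group of order 22.
As gcd(17, 22) = 1, raising to the 17th power is a bijection on this group: if x_1^17 ≡ x_2^17 then (x_1x_2^{−1})^17 = 1, and the only element of order dividing gcd(17, 22) = 1 is 1, so x_1 = x_2.
With σ(0) = 0 this makes σ injective on all of ℤ/23ℤ, hence bijective (finite equal-size domain and codomain). In particular σ is bijective.
Since σ is bijective, we find the preimage of 21. The inverse of x ↦ x^17 on (ℤ/23ℤ)^× is x ↦ x^13, because 17·13 = 221 = 10·22 + 1 ≡ 1 (mod 22) and x^{22} = 1 for x ≠ 0 (Fermat). So σ⁻¹(21) = 21^13 mod 23.
Repeated squaring mod 23: 21^1 ≡ 21, 21^2 ≡ 21² = 441 ≡ 4, 21^4 ≡ 4² = 16, 21^8 ≡ 16² = 256 ≡ 3. Since 13 = 8 + 4 + 1, 21^13 ≡ 3·16·21: 3·16 = 48 ≡ 2, then 2·21 = 42 ≡ 19. So 21^13 ≡ 19 (mod 23).
Hence σ⁻¹(21) = 19.

19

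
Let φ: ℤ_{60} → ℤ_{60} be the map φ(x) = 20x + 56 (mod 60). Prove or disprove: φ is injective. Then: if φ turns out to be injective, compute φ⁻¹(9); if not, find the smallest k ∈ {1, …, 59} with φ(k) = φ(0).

3

Recall that φ is injective if φ(x_1) = φ(x_2) implies x_1 = x_2.
We have gcd(20, 60) = 20 > 1. Taking x_1 = 0 and x_2 = 3: φ(0) = 56 and φ(3) = 20·3 + 56 = 116 ≡ 56 (mod 60).
So φ(0) = φ(3) while 0 ≠ 3, thus φ is not injective.
Since φ is not injective, we find the least positive k with φ(k) = φ(0): this means 20k ≡ 0 (mod 60), i.e. 60 ∣ 20k. Since gcd(20, 60) = 20, dividing through by 20 this holds exactly when 3 ∣ k.
The smallest positive such k is 3.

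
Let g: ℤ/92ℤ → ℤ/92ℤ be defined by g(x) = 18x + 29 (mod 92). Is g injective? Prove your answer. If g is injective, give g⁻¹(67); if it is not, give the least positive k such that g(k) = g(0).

46

We have gcd(18, 92) = 2 > 1. Taking s = 0 and t = 46: g(0) = 29 and g(46) = 18·46 + 29 = 857 ≡ 29 (mod 92).
So g(0) = g(46) while 0 ≠ 46, so g is not injective.
Since g is not injective, we find the least positive k with g(k) = g(0): this means 18k ≡ 0 (mod 92), i.e. 92 ∣ 18k. Since gcd(18, 92) = 2, dividing through by 2 this holds exactly when 46 ∣ 9k, and as gcd(9, 46) = 1, exactly when 46 ∣ k.
The smallest positive such k is 46.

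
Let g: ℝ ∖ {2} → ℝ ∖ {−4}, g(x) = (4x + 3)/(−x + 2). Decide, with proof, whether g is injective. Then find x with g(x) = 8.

13/12

Suppose g(x_1) = g(x_2). Cross-multiplying: (4x_1 + 3)(−x_2 + 2) = (4x_2 + 3)(−x_1 + 2).
Expanding both sides and cancelling the symmetric terms leaves 11·(x_1 − x_2) = 0. Since 11 ≠ 0, x_1 = x_2. Thus g is injective.
Solving g(x) = 8: cross-multiplying gives 4x + 3 = 8(−x + 2), which rearranges to 12x = 13, so x = 13/12.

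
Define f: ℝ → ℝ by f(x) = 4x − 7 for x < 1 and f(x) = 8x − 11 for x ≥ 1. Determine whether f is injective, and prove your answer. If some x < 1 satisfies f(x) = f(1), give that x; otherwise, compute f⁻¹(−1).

5/4

Both pieces are strictly increasing (slopes 4 and 8), so each is injective on its own interval.
The left piece maps (−∞, 1) onto (−∞, −3); the right piece maps [1, ∞) onto [−3, ∞).
These images are disjoint, so no value is attained by both pieces. Hence f is injective.
Because the two images are disjoint, no x < 1 has f(x) = f(1), so we compute f⁻¹(−1): −1 lies in [−3, ∞), so solve 8x − 11 = −1: x = (−1 + 11)/8 = 5/4.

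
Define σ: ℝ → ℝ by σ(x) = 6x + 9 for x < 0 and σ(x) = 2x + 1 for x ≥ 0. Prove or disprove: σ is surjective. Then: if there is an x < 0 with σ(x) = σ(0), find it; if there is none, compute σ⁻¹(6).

-4/3

Both pieces are strictly increasing (slopes 6 and 2), so each is injective on its own interval.
The left piece maps (−∞, 0) onto (−∞, 9); the right piece maps [0, ∞) onto [1, ∞).
The union (−∞, 9) ∪ [1, ∞) covers ℝ, so σ is surjective.
For the follow-up: the images overlap, so an x < 0 with σ(x) = σ(0) exists. σ(0) = 1; solving 6x + 9 = 1 for x < 0 gives x = (1 − 9)/6 = −4/3.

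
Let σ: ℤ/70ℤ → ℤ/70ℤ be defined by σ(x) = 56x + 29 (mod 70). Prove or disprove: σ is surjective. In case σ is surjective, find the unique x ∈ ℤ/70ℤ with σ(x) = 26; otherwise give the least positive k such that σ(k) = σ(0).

Since gcd(56, 70) = 14, we have 56x ≡ 0 (mod 14) for all x, so σ(x) ≡ 1 (mod 14).
But 0 ≢ 1 (mod 14), so 0 ∈ ℤ/70ℤ has no preimage. Therefore σ is not surjective.
Since σ is not surjective, we find the least positive k with σ(k) = σ(0): this means 56k ≡ 0 (mod 70), i.e. 70 ∣ 56k. Since gcd(56, 70) = 14, dividing through by 14 this holds exactly when 5 ∣ 4k, and as gcd(4, 5) = 1, exactly when 5 ∣ k.
The smallest positive such k is 5.

5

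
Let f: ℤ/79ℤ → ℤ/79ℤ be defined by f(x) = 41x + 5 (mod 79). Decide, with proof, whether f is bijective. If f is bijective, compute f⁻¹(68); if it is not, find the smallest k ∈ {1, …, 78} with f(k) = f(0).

42

Recall that f is injective if f(u) = f(v) implies u = v.
If f(u) = f(v), then 41u ≡ 41v (mod 79). Because gcd(41, 79) = 1, we may cancel 41 to get u ≡ v (mod 79).
We now compute 41⁻¹ mod 79 explicitly. Euclid's algorithm: 79 = 1·41 + 38, 41 = 1·38 + 3, 38 = 12·3 + 2, 3 = 1·2 + 1; back-substituting gives 1 = 27·41 − 14·79, so 41⁻¹ ≡ 27 (mod 79).
For any y ∈ ℤ/79ℤ, x = 27(y − 5) mod 79 satisfies f(x) = 41·27(y − 5) + 5 ≡ y (since 41·27 ≡ 1 mod 79). So every y has a preimage.
Therefore f is bijective.
Since f is bijective, we find f⁻¹(68): we need 41x ≡ 68 − 5 ≡ 63 (mod 79). Using 41⁻¹ = 27: x ≡ 27·63 = 1701 = 21·79 + 42, so x = 42.
Check: f(42) = 41·42 + 5 = 1727 = 21·79 + 68 ≡ 68 (mod 79).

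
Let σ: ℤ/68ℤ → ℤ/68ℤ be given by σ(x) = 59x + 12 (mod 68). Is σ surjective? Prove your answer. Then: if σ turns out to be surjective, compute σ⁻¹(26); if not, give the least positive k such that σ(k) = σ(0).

Recall that surjectivity means every element of the codomain has a preimage under σ.
Since gcd(59, 68) = 1, 59 is invertible modulo 68. Euclid's algorithm: 68 = 1·59 + 9, 59 = 6·9 + 5, 9 = 1·5 + 4, 5 = 1·4 + 1; back-substituting gives 1 = 15·59 − 13·68, so 59⁻¹ ≡ 15 (mod 68).
For any y ∈ ℤ/68ℤ, x = 15(y − 12) mod 68 satisfies σ(x) = 59·15(y − 12) + 12 ≡ y (since 59·15 ≡ 1 mod 68). So every y has a preimage.
Hence σ is surjective.
Since σ is surjective, we find σ⁻¹(26): we need 59x ≡ 26 − 12 ≡ 14 (mod 68). Using 59⁻¹ = 15: x ≡ 15·14 = 210 = 3·68 + 6, so x = 6.
Check: σ(6) = 59·6 + 12 = 366 = 5·68 + 26 ≡ 26 (mod 68).

6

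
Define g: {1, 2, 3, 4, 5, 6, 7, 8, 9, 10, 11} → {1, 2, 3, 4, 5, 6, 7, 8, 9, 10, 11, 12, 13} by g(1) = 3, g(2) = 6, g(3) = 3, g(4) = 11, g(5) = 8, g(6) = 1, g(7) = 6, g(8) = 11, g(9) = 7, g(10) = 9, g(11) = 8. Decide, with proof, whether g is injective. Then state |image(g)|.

g(1) = 3 = g(3) with 1 ≠ 3, so g is not injective.
The image of g is {1, 3, 6, 7, 8, 9, 11}, which has 7 elements.

7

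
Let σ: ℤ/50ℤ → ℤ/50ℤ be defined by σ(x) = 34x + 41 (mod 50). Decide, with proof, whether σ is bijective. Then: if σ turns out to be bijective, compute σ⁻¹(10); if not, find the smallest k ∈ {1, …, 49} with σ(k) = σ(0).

We have gcd(34, 50) = 2 > 1. Taking a = 0 and b = 25: σ(0) = 41 and σ(25) = 34·25 + 41 = 891 ≡ 41 (mod 50).
So σ(0) = σ(25) while 0 ≠ 25, therefore σ is not injective, hence not bijective.
Since σ is not bijective, we find the least positive k with σ(k) = σ(0): this means 34k ≡ 0 (mod 50), i.e. 50 ∣ 34k. Since gcd(34, 50) = 2, dividing through by 2 this holds exactly when 25 ∣ 17k, and as gcd(17, 25) = 1, exactly when 25 ∣ k.
The smallest positive such k is 25.

25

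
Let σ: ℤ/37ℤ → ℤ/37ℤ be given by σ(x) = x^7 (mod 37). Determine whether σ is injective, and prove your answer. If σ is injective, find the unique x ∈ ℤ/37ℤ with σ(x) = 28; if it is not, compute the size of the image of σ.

Since 37 is prime, the nonzero elements of ℤ/37ℤ form a cyclic group of order 36.
As gcd(7, 36) = 1, raising to the 7th power is a bijection on this group: if a^7 ≡ b^7 then (ab^{−1})^7 = 1, and the only element of order dividing gcd(7, 36) = 1 is 1, so a = b.
With σ(0) = 0 this makes σ injective on all of ℤ/37ℤ, hence bijective (finite equal-size domain and codomain). In particular σ is injective.
Since σ is injective, we find the preimage of 28. The inverse of x ↦ x^7 on (ℤ/37ℤ)^× is x ↦ x^31, because 7·31 = 217 = 6·36 + 1 ≡ 1 (mod 36) and x^{36} = 1 for x ≠ 0 (Fermat). So σ⁻¹(28) = 28^31 mod 37.
Repeated squaring mod 37: 28^1 ≡ 28, 28^2 ≡ 28² = 784 ≡ 7, 28^4 ≡ 7² = 49 ≡ 12, 28^8 ≡ 12² = 144 ≡ 33, 28^16 ≡ 33² = 1089 ≡ 16. Since 31 = 16 + 8 + 4 + 2 + 1, 28^31 ≡ 16·33·12·7·28: 16·33 = 528 ≡ 10, then 10·12 = 120 ≡ 9, then 9·7 = 63 ≡ 26, then 26·28 = 728 ≡ 25. So 28^31 ≡ 25 (mod 37).
Hence σ⁻¹(28) = 25.

25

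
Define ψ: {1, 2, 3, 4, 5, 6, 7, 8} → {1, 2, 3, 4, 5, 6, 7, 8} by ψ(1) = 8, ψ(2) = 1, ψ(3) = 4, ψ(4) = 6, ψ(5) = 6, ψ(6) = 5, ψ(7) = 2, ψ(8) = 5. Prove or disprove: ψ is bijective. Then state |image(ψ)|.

6

ψ(4) = 6 = ψ(5) with 4 ≠ 5, so ψ is not injective, hence not bijective.
The image of ψ is {1, 2, 4, 5, 6, 8}, which has 6 elements.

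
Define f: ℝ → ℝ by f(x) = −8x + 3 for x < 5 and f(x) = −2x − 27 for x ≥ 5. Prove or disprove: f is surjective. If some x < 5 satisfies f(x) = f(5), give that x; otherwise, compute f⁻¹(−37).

Both pieces are strictly decreasing (slopes −8 and −2), so each is injective on its own interval.
The left piece maps (−∞, 5) onto (−37, ∞); the right piece maps [5, ∞) onto (−∞, −37].
These images together cover ℝ, so f is surjective.
Because the two images are disjoint, no x < 5 has f(x) = f(5), so we compute f⁻¹(−37): −37 lies in (−∞, −37], so solve −2x − 27 = −37: x = (−37 + 27)/(−2) = 5.

5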